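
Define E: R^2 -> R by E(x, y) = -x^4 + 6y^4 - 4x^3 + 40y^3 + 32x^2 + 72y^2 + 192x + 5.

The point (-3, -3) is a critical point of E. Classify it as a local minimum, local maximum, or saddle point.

The mixed partial ∂²E/∂x∂y is 0, so the Hessian at any point is diag(E_xx, E_yy) = diag(4(-3x^2 - 6x + 16), 24(3y^2 + 10y + 6)).
At (-3, -3): H = diag(28, 72).
Both eigenvalues are positive, so H is positive definite: a local minimum.

local minimum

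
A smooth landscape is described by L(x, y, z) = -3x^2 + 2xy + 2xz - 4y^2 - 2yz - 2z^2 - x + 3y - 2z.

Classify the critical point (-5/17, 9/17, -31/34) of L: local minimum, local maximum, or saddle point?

local maximum

The Hessian is constant: H = [[-6, 2, 2], [2, -8, -2], [2, -2, -4]].
Leading principal minors: Δ₁ = -6, Δ₂ = 44, Δ₃ = -136.
The minors alternate sign starting negative (−, +, −), so H is negative definite: a local maximum.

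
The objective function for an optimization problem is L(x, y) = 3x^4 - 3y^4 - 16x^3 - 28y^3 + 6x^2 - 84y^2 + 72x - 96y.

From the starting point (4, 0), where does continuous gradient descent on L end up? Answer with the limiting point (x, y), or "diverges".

diverges

L is separable, so gradient descent decouples: x follows -∂L/∂x, y follows -∂L/∂y.
∂L/∂x = 12(x - 3)(x - 2)(x + 1); at x=4 this is 120, so x decreases.
∂L/∂y = -12(y + 1)(y + 2)(y + 4); at y=0 this is -96, so y increases.
The y-coordinate has no critical point in that direction and runs off to infinity.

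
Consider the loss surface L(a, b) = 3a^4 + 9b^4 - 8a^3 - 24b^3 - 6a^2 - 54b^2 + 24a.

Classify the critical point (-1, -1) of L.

local minimum

The mixed partial ∂²L/∂a∂b is 0, so the Hessian at any point is diag(L_aa, L_bb) = diag(12(3a^2 - 4a - 1), 36(3b^2 - 4b - 3)).
At (-1, -1): H = diag(72, 144).
Both eigenvalues are positive, so H is positive definite: a local minimum.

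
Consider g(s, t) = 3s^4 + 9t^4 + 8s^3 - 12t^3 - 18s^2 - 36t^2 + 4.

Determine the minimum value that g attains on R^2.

-227

g(s,t) separates as P(s) + Q(t) + 4, so its minimum is min P + min Q + 4.
P'(s) = 12s(s - 1)(s + 3) vanishes at s ∈ {-3, 0, 1}; Q'(t) = 36t(t - 2)(t + 1) vanishes at t ∈ {-1, 0, 2}.
Local minima of P (where P''>0): P(-3)=-135, P(1)=-7. Local minima of Q: Q(-1)=-15, Q(2)=-96.
So the global minimum of g is P(-3) + Q(2) + 4 = -135 − 96 + 4 = -227, attained at (-3, 2).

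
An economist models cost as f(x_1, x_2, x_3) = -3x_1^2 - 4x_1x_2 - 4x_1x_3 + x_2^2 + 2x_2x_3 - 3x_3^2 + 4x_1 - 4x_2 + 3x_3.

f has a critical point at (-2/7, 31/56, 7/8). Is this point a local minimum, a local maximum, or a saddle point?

The Hessian is constant: H = [[-6, -4, -4], [-4, 2, 2], [-4, 2, -6]].
Leading principal minors: Δ₁ = -6, Δ₂ = -28, Δ₃ = 224.
The minors fit neither the all-positive nor the alternating-sign pattern, so H is indefinite: a saddle point.

saddle point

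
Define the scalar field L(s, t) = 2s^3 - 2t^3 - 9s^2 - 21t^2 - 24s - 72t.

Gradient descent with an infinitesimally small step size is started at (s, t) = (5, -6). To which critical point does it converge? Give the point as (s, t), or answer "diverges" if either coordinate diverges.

(4, -4)

L is separable, so gradient descent decouples: s follows -∂L/∂s, t follows -∂L/∂t.
∂L/∂s = 6(s - 4)(s + 1); at s=5 this is 36, so s decreases.
∂L/∂t = -6(t + 3)(t + 4); at t=-6 this is -36, so t increases.
s converges to its nearest critical value 4 (a local min of the s-part); t converges to -4. The iterate converges to (4, -4).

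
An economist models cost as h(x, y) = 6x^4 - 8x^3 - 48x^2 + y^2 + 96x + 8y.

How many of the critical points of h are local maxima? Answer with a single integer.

0

h separates as a function of x plus a function of y, so ∇h=0 decouples.
∂h/∂x = 24(x - 2)(x - 1)(x + 2) = 0 at x ∈ {-2, 1, 2}; ∂h/∂y = 2(y + 4) = 0 at y ∈ {-4}.
The Hessian is diagonal: diag(h_xx, h_yy). Second derivatives: h_xx(-2)=288, h_xx(1)=-72, h_xx(2)=96; h_yy(-4)=2.
Local maxima occur where both diagonal entries negative: none. Count: 0.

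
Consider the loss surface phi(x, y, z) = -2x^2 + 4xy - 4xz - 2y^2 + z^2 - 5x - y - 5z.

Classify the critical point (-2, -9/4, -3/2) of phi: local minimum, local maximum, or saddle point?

saddle point

The Hessian is constant: H = [[-4, 4, -4], [4, -4, 0], [-4, 0, 2]].
Leading principal minors: Δ₁ = -4, Δ₂ = 0, Δ₃ = 64.
The minors fit neither the all-positive nor the alternating-sign pattern, so H is indefinite: a saddle point.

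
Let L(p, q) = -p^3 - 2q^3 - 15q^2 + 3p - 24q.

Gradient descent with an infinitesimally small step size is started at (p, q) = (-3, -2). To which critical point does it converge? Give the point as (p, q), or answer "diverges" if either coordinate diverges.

(-1, -4)

L is separable, so gradient descent decouples: p follows -∂L/∂p, q follows -∂L/∂q.
∂L/∂p = -3(p - 1)(p + 1); at p=-3 this is -24, so p increases.
∂L/∂q = -6(q + 1)(q + 4); at q=-2 this is 12, so q decreases.
p converges to its nearest critical value -1 (a local min of the p-part); q converges to -4. The iterate converges to (-1, -4).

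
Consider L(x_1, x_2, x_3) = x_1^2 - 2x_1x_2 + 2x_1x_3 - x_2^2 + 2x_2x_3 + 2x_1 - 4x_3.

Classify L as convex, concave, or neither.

L is quadratic, so its Hessian is the constant matrix H = [[2, -2, 2], [-2, -2, 2], [2, 2, 0]].
Leading principal minors: 2, -8, -16.
Neither pattern holds ⇒ H is indefinite ⇒ neither convex nor concave.

neither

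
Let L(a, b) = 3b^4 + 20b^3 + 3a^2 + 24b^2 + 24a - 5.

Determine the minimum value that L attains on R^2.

-181

L(a,b) separates as P(a) + Q(b) − 5, so its minimum is min P + min Q − 5.
P'(a) = 6a + 24 vanishes at a ∈ {-4}; Q'(b) = 12b(b + 1)(b + 4) vanishes at b ∈ {-4, -1, 0}.
Local minima of P (where P''>0): P(-4)=-48. Local minima of Q: Q(-4)=-128, Q(0)=0.
So the global minimum of L is P(-4) + Q(-4) − 5 = -48 − 128 − 5 = -181, attained at (-4, -4).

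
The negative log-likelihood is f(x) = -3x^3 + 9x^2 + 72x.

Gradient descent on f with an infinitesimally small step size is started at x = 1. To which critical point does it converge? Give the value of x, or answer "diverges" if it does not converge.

f'(x) = -9(x - 4)(x + 2), so f'(1) = 81.
Gradient descent moves in the -f' direction, i.e. x is decreasing.
The nearest critical point in that direction is x = -2, where f'' = 54 > 0 (a local minimum). The iterate converges there.

-2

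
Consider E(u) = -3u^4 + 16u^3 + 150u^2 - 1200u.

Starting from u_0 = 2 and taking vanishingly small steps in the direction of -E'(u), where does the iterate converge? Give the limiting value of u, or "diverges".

4

E'(u) = -12(u - 5)(u - 4)(u + 5), so E'(2) = -504.
Gradient descent moves in the -E' direction, i.e. u is increasing.
The nearest critical point in that direction is u = 4, where E'' = 108 > 0 (a local minimum). The iterate converges there.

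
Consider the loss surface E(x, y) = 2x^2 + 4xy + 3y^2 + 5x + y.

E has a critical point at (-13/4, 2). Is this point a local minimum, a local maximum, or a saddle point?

The Hessian of E is constant: H = [[4, 4], [4, 6]].
det(H) = 4·6 − 4² = 8.
det(H) > 0 and tr(H) = 10 > 0, so H is positive definite and the point is a local minimum.

local minimum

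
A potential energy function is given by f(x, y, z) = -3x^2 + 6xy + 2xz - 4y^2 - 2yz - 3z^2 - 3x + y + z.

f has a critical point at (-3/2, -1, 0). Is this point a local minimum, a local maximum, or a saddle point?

The Hessian is constant: H = [[-6, 6, 2], [6, -8, -2], [2, -2, -6]].
Leading principal minors: Δ₁ = -6, Δ₂ = 12, Δ₃ = -64.
The minors alternate sign starting negative (−, +, −), so H is negative definite: a local maximum.

local maximum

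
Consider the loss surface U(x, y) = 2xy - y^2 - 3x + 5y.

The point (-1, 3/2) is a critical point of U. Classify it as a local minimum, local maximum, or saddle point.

The Hessian of U is constant: H = [[0, 2], [2, -2]].
det(H) = 0·(-2) − 2² = -4.
Since det(H) < 0, H is indefinite and the critical point is a saddle point.

saddle point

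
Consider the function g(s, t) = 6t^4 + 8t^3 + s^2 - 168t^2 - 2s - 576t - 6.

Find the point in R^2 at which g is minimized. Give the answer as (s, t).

g(s,t) separates as P(s) + Q(t) − 6, so its minimum is min P + min Q − 6.
P'(s) = 2s - 2 vanishes at s ∈ {1}; Q'(t) = 24(t - 4)(t + 2)(t + 3) vanishes at t ∈ {-3, -2, 4}.
Local minima of P (where P''>0): P(1)=-1. Local minima of Q: Q(-3)=486, Q(4)=-2944.
So the global minimum of g is P(1) + Q(4) − 6 = -1 − 2944 − 6 = -2951, attained at (1, 4).

(1, 4)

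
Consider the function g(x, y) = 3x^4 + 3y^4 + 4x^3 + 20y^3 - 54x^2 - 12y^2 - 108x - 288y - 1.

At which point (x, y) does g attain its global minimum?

g(x,y) separates as P(x) + Q(y) − 1, so its minimum is min P + min Q − 1.
P'(x) = 12(x - 3)(x + 1)(x + 3) vanishes at x ∈ {-3, -1, 3}; Q'(y) = 12(y - 2)(y + 3)(y + 4) vanishes at y ∈ {-4, -3, 2}.
Local minima of P (where P''>0): P(-3)=-27, P(3)=-459. Local minima of Q: Q(-4)=448, Q(2)=-416.
So the global minimum of g is P(3) + Q(2) − 1 = -459 − 416 − 1 = -876, attained at (3, 2).

(3, 2)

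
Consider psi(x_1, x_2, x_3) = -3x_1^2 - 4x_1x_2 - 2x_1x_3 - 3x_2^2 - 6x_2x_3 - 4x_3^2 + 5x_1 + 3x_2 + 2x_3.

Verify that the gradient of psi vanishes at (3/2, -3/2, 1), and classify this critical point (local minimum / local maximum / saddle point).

∇psi = (-6x_1 - 4x_2 - 2x_3 + 5, -4x_1 - 6x_2 - 6x_3 + 3, -2x_1 - 6x_2 - 8x_3 + 2); substituting (3/2, -3/2, 1) gives ∇psi = (0, 0, 0), so (3/2, -3/2, 1) is indeed a critical point.
The Hessian is constant: H = [[-6, -4, -2], [-4, -6, -6], [-2, -6, -8]].
Leading principal minors: Δ₁ = -6, Δ₂ = 20, Δ₃ = -16.
The minors alternate sign starting negative (−, +, −), so H is negative definite: a local maximum.

local maximum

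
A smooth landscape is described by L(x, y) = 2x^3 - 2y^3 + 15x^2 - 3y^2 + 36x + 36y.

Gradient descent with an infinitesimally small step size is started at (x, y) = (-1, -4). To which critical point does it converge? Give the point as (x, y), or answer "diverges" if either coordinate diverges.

(-2, -3)

L is separable, so gradient descent decouples: x follows -∂L/∂x, y follows -∂L/∂y.
∂L/∂x = 6(x + 2)(x + 3); at x=-1 this is 12, so x decreases.
∂L/∂y = -6(y - 2)(y + 3); at y=-4 this is -36, so y increases.
x converges to its nearest critical value -2 (a local min of the x-part); y converges to -3. The iterate converges to (-2, -3).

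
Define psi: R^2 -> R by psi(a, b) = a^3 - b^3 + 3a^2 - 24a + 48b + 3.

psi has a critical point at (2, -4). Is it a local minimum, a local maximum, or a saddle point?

The mixed partial ∂²psi/∂a∂b is 0, so the Hessian at any point is diag(psi_aa, psi_bb) = diag(6(a + 1), -6b).
At (2, -4): H = diag(18, 24).
Both eigenvalues are positive, so H is positive definite: a local minimum.

local minimum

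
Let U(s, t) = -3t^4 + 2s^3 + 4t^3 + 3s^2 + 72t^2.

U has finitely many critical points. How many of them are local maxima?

2

U separates as a function of s plus a function of t, so ∇U=0 decouples.
∂U/∂s = 6s(s + 1) = 0 at s ∈ {-1, 0}; ∂U/∂t = -12t(t - 4)(t + 3) = 0 at t ∈ {-3, 0, 4}.
The Hessian is diagonal: diag(U_ss, U_tt). Second derivatives: U_ss(-1)=-6, U_ss(0)=6; U_tt(-3)=-252, U_tt(0)=144, U_tt(4)=-336.
Local maxima occur where both diagonal entries negative: (-1, -3), (-1, 4). Count: 2.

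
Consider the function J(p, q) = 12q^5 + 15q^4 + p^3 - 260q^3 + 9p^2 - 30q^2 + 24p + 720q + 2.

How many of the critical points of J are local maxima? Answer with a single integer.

J separates as a function of p plus a function of q, so ∇J=0 decouples.
∂J/∂p = 3(p + 2)(p + 4) = 0 at p ∈ {-4, -2}; ∂J/∂q = 60(q - 3)(q - 1)(q + 1)(q + 4) = 0 at q ∈ {-4, -1, 1, 3}.
The Hessian is diagonal: diag(J_pp, J_qq). Second derivatives: J_pp(-4)=-6, J_pp(-2)=6; J_qq(-4)=-6300, J_qq(-1)=1440, J_qq(1)=-1200, J_qq(3)=3360.
Local maxima occur where both diagonal entries negative: (-4, -4), (-4, 1). Count: 2.

2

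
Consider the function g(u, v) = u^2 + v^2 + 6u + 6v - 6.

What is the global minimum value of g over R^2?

-24

g(u,v) separates as P(u) + Q(v) − 6, so its minimum is min P + min Q − 6.
P'(u) = 2u + 6 vanishes at u ∈ {-3}; Q'(v) = 2v + 6 vanishes at v ∈ {-3}.
Local minima of P (where P''>0): P(-3)=-9. Local minima of Q: Q(-3)=-9.
So the global minimum of g is P(-3) + Q(-3) − 6 = -9 − 9 − 6 = -24, attained at (-3, -3).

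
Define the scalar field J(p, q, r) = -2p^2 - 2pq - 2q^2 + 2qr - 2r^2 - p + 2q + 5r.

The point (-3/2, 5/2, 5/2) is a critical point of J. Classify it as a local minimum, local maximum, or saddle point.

local maximum

The Hessian is constant: H = [[-4, -2, 0], [-2, -4, 2], [0, 2, -4]].
Leading principal minors: Δ₁ = -4, Δ₂ = 12, Δ₃ = -32.
The minors alternate sign starting negative (−, +, −), so H is negative definite: a local maximum.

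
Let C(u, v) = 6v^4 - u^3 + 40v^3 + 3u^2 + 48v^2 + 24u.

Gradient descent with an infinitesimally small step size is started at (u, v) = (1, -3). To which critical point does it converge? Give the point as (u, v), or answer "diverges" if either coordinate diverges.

C is separable, so gradient descent decouples: u follows -∂C/∂u, v follows -∂C/∂v.
∂C/∂u = -3(u - 4)(u + 2); at u=1 this is 27, so u decreases.
∂C/∂v = 24v(v + 1)(v + 4); at v=-3 this is 144, so v decreases.
u converges to its nearest critical value -2 (a local min of the u-part); v converges to -4. The iterate converges to (-2, -4).

(-2, -4)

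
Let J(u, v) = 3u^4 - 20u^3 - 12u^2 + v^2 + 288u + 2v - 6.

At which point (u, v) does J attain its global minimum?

J(u,v) separates as P(u) + Q(v) − 6, so its minimum is min P + min Q − 6.
P'(u) = 12(u - 4)(u - 3)(u + 2) vanishes at u ∈ {-2, 3, 4}; Q'(v) = 2v + 2 vanishes at v ∈ {-1}.
Local minima of P (where P''>0): P(-2)=-416, P(4)=448. Local minima of Q: Q(-1)=-1.
So the global minimum of J is P(-2) + Q(-1) − 6 = -416 − 1 − 6 = -423, attained at (-2, -1).

(-2, -1)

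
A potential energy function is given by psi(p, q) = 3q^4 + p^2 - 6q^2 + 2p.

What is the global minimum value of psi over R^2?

psi(p,q) separates as A(p) + B(q), so its minimum is min A + min B.
A'(p) = 2p + 2 vanishes at p ∈ {-1}; B'(q) = 12q(q - 1)(q + 1) vanishes at q ∈ {-1, 0, 1}.
Local minima of A (where A''>0): A(-1)=-1. Local minima of B: B(-1)=-3, B(1)=-3.
So the global minimum of psi is A(-1) + B(-1) = -1 − 3 = -4, attained at (-1, -1).

-4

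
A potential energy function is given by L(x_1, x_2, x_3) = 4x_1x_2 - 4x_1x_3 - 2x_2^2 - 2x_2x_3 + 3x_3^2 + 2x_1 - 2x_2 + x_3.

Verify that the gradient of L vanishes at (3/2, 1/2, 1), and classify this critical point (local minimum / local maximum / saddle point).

saddle point

∇L = (4x_2 - 4x_3 + 2, 4x_1 - 4x_2 - 2x_3 - 2, -4x_1 - 2x_2 + 6x_3 + 1); substituting (3/2, 1/2, 1) gives ∇L = (0, 0, 0), so (3/2, 1/2, 1) is indeed a critical point.
The Hessian is constant: H = [[0, 4, -4], [4, -4, -2], [-4, -2, 6]].
Leading principal minors: Δ₁ = 0, Δ₂ = -16, Δ₃ = 32.
The minors fit neither the all-positive nor the alternating-sign pattern, so H is indefinite: a saddle point.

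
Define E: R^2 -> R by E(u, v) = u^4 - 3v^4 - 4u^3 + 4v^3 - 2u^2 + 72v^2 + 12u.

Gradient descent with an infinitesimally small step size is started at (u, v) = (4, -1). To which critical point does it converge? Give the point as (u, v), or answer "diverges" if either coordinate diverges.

(3, 0)

E is separable, so gradient descent decouples: u follows -∂E/∂u, v follows -∂E/∂v.
∂E/∂u = 4(u - 3)(u - 1)(u + 1); at u=4 this is 60, so u decreases.
∂E/∂v = -12v(v - 4)(v + 3); at v=-1 this is -120, so v increases.
u converges to its nearest critical value 3 (a local min of the u-part); v converges to 0. The iterate converges to (3, 0).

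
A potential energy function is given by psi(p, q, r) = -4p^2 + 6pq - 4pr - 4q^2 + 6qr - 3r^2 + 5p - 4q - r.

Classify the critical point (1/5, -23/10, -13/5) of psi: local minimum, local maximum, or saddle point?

local maximum

The Hessian is constant: H = [[-8, 6, -4], [6, -8, 6], [-4, 6, -6]].
Leading principal minors: Δ₁ = -8, Δ₂ = 28, Δ₃ = -40.
The minors alternate sign starting negative (−, +, −), so H is negative definite: a local maximum.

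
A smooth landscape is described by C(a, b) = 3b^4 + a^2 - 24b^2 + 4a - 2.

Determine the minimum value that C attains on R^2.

C(a,b) separates as P(a) + Q(b) − 2, so its minimum is min P + min Q − 2.
P'(a) = 2a + 4 vanishes at a ∈ {-2}; Q'(b) = 12b(b - 2)(b + 2) vanishes at b ∈ {-2, 0, 2}.
Local minima of P (where P''>0): P(-2)=-4. Local minima of Q: Q(-2)=-48, Q(2)=-48.
So the global minimum of C is P(-2) + Q(-2) − 2 = -4 − 48 − 2 = -54, attained at (-2, -2).

-54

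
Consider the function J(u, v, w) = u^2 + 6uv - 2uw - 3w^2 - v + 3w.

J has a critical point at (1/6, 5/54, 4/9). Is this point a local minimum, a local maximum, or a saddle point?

The Hessian is constant: H = [[2, 6, -2], [6, 0, 0], [-2, 0, -6]].
Leading principal minors: Δ₁ = 2, Δ₂ = -36, Δ₃ = 216.
The minors fit neither the all-positive nor the alternating-sign pattern, so H is indefinite: a saddle point.

saddle point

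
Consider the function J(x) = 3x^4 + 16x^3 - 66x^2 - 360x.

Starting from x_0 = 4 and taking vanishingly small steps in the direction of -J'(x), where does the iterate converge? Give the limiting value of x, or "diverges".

J'(x) = 12(x - 3)(x + 2)(x + 5), so J'(4) = 648.
Gradient descent moves in the -J' direction, i.e. x is decreasing.
The nearest critical point in that direction is x = 3, where J'' = 480 > 0 (a local minimum). The iterate converges there.

3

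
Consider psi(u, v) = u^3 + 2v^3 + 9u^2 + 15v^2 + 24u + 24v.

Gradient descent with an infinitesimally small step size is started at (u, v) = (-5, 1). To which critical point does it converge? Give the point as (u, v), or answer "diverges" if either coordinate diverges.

psi is separable, so gradient descent decouples: u follows -∂psi/∂u, v follows -∂psi/∂v.
∂psi/∂u = 3(u + 2)(u + 4); at u=-5 this is 9, so u decreases.
∂psi/∂v = 6(v + 1)(v + 4); at v=1 this is 60, so v decreases.
The u-coordinate has no critical point in that direction and runs off to infinity.

diverges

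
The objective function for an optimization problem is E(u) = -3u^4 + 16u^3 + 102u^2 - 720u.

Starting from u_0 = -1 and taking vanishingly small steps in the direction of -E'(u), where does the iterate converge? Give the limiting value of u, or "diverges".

3

E'(u) = -12(u - 5)(u - 3)(u + 4), so E'(-1) = -864.
Gradient descent moves in the -E' direction, i.e. u is increasing.
The nearest critical point in that direction is u = 3, where E'' = 168 > 0 (a local minimum). The iterate converges there.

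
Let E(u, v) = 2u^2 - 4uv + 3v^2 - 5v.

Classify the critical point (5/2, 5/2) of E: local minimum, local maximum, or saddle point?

The Hessian of E is constant: H = [[4, -4], [-4, 6]].
det(H) = 4·6 − (-4)² = 8.
det(H) > 0 and tr(H) = 10 > 0, so H is positive definite and the point is a local minimum.

local minimum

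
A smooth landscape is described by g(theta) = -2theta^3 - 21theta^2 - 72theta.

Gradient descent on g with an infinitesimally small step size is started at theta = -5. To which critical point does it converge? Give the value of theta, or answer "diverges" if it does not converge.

-4

g'(theta) = -6(theta + 3)(theta + 4), so g'(-5) = -12.
Gradient descent moves in the -g' direction, i.e. theta is increasing.
The nearest critical point in that direction is theta = -4, where g'' = 6 > 0 (a local minimum). The iterate converges there.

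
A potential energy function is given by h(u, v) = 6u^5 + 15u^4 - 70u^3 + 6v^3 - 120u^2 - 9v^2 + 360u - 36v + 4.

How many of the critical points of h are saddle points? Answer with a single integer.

4

h separates as a function of u plus a function of v, so ∇h=0 decouples.
∂h/∂u = 30(u - 2)(u - 1)(u + 2)(u + 3) = 0 at u ∈ {-3, -2, 1, 2}; ∂h/∂v = 18(v - 2)(v + 1) = 0 at v ∈ {-1, 2}.
The Hessian is diagonal: diag(h_uu, h_vv). Second derivatives: h_uu(-3)=-600, h_uu(-2)=360, h_uu(1)=-360, h_uu(2)=600; h_vv(-1)=-54, h_vv(2)=54.
Saddle points occur where the two diagonal entries have opposite signs: (-3, 2), (-2, -1), (1, 2), (2, -1). Count: 4.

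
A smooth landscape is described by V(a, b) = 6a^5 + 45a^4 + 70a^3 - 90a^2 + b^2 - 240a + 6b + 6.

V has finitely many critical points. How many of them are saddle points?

2

V separates as a function of a plus a function of b, so ∇V=0 decouples.
∂V/∂a = 30(a - 1)(a + 1)(a + 2)(a + 4) = 0 at a ∈ {-4, -2, -1, 1}; ∂V/∂b = 2(b + 3) = 0 at b ∈ {-3}.
The Hessian is diagonal: diag(V_aa, V_bb). Second derivatives: V_aa(-4)=-900, V_aa(-2)=180, V_aa(-1)=-180, V_aa(1)=900; V_bb(-3)=2.
Saddle points occur where the two diagonal entries have opposite signs: (-4, -3), (-1, -3). Count: 2.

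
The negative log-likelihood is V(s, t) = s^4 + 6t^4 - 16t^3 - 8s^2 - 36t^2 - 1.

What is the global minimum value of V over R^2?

-287

V(s,t) separates as P(s) + Q(t) − 1, so its minimum is min P + min Q − 1.
P'(s) = 4s(s - 2)(s + 2) vanishes at s ∈ {-2, 0, 2}; Q'(t) = 24t(t - 3)(t + 1) vanishes at t ∈ {-1, 0, 3}.
Local minima of P (where P''>0): P(-2)=-16, P(2)=-16. Local minima of Q: Q(-1)=-14, Q(3)=-270.
So the global minimum of V is P(-2) + Q(3) − 1 = -16 − 270 − 1 = -287, attained at (-2, 3).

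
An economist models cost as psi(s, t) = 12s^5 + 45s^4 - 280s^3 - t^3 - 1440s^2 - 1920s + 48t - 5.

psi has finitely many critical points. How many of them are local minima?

2

psi separates as a function of s plus a function of t, so ∇psi=0 decouples.
∂psi/∂s = 60(s - 4)(s + 1)(s + 2)(s + 4) = 0 at s ∈ {-4, -2, -1, 4}; ∂psi/∂t = -3(t - 4)(t + 4) = 0 at t ∈ {-4, 4}.
The Hessian is diagonal: diag(psi_ss, psi_tt). Second derivatives: psi_ss(-4)=-2880, psi_ss(-2)=720, psi_ss(-1)=-900, psi_ss(4)=14400; psi_tt(-4)=24, psi_tt(4)=-24.
Local minima occur where both diagonal entries positive: (-2, -4), (4, -4). Count: 2.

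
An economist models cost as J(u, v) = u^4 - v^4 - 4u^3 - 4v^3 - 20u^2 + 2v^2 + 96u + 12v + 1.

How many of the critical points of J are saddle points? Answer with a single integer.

J separates as a function of u plus a function of v, so ∇J=0 decouples.
∂J/∂u = 4(u - 4)(u - 2)(u + 3) = 0 at u ∈ {-3, 2, 4}; ∂J/∂v = -4(v - 1)(v + 1)(v + 3) = 0 at v ∈ {-3, -1, 1}.
The Hessian is diagonal: diag(J_uu, J_vv). Second derivatives: J_uu(-3)=140, J_uu(2)=-40, J_uu(4)=56; J_vv(-3)=-32, J_vv(-1)=16, J_vv(1)=-32.
Saddle points occur where the two diagonal entries have opposite signs: (-3, -3), (-3, 1), (2, -1), (4, -3), (4, 1). Count: 5.

5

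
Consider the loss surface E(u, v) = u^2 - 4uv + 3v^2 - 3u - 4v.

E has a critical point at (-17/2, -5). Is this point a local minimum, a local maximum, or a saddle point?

saddle point

The Hessian of E is constant: H = [[2, -4], [-4, 6]].
det(H) = 2·6 − (-4)² = -4.
Since det(H) < 0, H is indefinite and the critical point is a saddle point.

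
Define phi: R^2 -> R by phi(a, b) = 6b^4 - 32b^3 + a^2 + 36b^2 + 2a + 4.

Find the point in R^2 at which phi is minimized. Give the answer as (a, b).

phi(a,b) separates as P(a) + Q(b) + 4, so its minimum is min P + min Q + 4.
P'(a) = 2a + 2 vanishes at a ∈ {-1}; Q'(b) = 24b(b - 3)(b - 1) vanishes at b ∈ {0, 1, 3}.
Local minima of P (where P''>0): P(-1)=-1. Local minima of Q: Q(0)=0, Q(3)=-54.
So the global minimum of phi is P(-1) + Q(3) + 4 = -1 − 54 + 4 = -51, attained at (-1, 3).

(-1, 3)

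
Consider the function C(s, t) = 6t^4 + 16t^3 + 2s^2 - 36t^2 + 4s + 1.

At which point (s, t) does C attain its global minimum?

(-1, -3)

C(s,t) separates as P(s) + Q(t) + 1, so its minimum is min P + min Q + 1.
P'(s) = 4s + 4 vanishes at s ∈ {-1}; Q'(t) = 24t(t - 1)(t + 3) vanishes at t ∈ {-3, 0, 1}.
Local minima of P (where P''>0): P(-1)=-2. Local minima of Q: Q(-3)=-270, Q(1)=-14.
So the global minimum of C is P(-1) + Q(-3) + 1 = -2 − 270 + 1 = -271, attained at (-1, -3).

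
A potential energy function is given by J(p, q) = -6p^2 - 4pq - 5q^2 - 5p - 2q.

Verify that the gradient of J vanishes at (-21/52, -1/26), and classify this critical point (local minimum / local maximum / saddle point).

∇J = (-12p - 4q - 5, -4p - 10q - 2); substituting (-21/52, -1/26) gives ∇J = (0, 0), so (-21/52, -1/26) is indeed a critical point.
The Hessian of J is constant: H = [[-12, -4], [-4, -10]].
det(H) = (-12)·(-10) − (-4)² = 104.
det(H) > 0 and tr(H) = -22 < 0, so H is negative definite and the point is a local maximum.

local maximum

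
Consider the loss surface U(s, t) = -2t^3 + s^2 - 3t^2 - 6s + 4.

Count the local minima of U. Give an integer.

U separates as a function of s plus a function of t, so ∇U=0 decouples.
∂U/∂s = 2(s - 3) = 0 at s ∈ {3}; ∂U/∂t = -6t(t + 1) = 0 at t ∈ {-1, 0}.
The Hessian is diagonal: diag(U_ss, U_tt). Second derivatives: U_ss(3)=2; U_tt(-1)=6, U_tt(0)=-6.
Local minima occur where both diagonal entries positive: (3, -1). Count: 1.

1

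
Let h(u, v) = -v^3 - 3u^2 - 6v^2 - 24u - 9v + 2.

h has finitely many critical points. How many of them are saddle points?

1

h separates as a function of u plus a function of v, so ∇h=0 decouples.
∂h/∂u = -6(u + 4) = 0 at u ∈ {-4}; ∂h/∂v = -3(v + 1)(v + 3) = 0 at v ∈ {-3, -1}.
The Hessian is diagonal: diag(h_uu, h_vv). Second derivatives: h_uu(-4)=-6; h_vv(-3)=6, h_vv(-1)=-6.
Saddle points occur where the two diagonal entries have opposite signs: (-4, -3). Count: 1.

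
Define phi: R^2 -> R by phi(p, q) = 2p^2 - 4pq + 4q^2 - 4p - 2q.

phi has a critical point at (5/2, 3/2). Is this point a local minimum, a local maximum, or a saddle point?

The Hessian of phi is constant: H = [[4, -4], [-4, 8]].
det(H) = 4·8 − (-4)² = 16.
det(H) > 0 and tr(H) = 12 > 0, so H is positive definite and the point is a local minimum.

local minimum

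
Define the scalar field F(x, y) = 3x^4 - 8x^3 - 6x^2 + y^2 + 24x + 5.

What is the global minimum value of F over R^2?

F(x,y) separates as P(x) + Q(y) + 5, so its minimum is min P + min Q + 5.
P'(x) = 12(x - 2)(x - 1)(x + 1) vanishes at x ∈ {-1, 1, 2}; Q'(y) = 2y vanishes at y ∈ {0}.
Local minima of P (where P''>0): P(-1)=-19, P(2)=8. Local minima of Q: Q(0)=0.
So the global minimum of F is P(-1) + Q(0) + 5 = -19 + 0 + 5 = -14, attained at (-1, 0).

-14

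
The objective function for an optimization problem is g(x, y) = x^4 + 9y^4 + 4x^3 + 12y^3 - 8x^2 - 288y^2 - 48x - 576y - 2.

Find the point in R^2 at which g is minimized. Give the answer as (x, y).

(2, 4)

g(x,y) separates as P(x) + Q(y) − 2, so its minimum is min P + min Q − 2.
P'(x) = 4(x - 2)(x + 2)(x + 3) vanishes at x ∈ {-3, -2, 2}; Q'(y) = 36(y - 4)(y + 1)(y + 4) vanishes at y ∈ {-4, -1, 4}.
Local minima of P (where P''>0): P(-3)=45, P(2)=-80. Local minima of Q: Q(-4)=-768, Q(4)=-3840.
So the global minimum of g is P(2) + Q(4) − 2 = -80 − 3840 − 2 = -3922, attained at (2, 4).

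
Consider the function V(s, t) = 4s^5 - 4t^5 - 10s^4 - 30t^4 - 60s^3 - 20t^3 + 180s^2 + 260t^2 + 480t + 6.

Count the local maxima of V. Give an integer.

4

V separates as a function of s plus a function of t, so ∇V=0 decouples.
∂V/∂s = 20s(s - 3)(s - 2)(s + 3) = 0 at s ∈ {-3, 0, 2, 3}; ∂V/∂t = -20(t - 2)(t + 1)(t + 3)(t + 4) = 0 at t ∈ {-4, -3, -1, 2}.
The Hessian is diagonal: diag(V_ss, V_tt). Second derivatives: V_ss(-3)=-1800, V_ss(0)=360, V_ss(2)=-200, V_ss(3)=360; V_tt(-4)=360, V_tt(-3)=-200, V_tt(-1)=360, V_tt(2)=-1800.
Local maxima occur where both diagonal entries negative: (-3, -3), (-3, 2), (2, -3), (2, 2). Count: 4.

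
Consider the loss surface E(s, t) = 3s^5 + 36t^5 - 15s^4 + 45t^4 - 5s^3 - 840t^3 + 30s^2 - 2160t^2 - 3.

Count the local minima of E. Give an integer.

E separates as a function of s plus a function of t, so ∇E=0 decouples.
∂E/∂s = 15s(s - 4)(s - 1)(s + 1) = 0 at s ∈ {-1, 0, 1, 4}; ∂E/∂t = 180t(t - 4)(t + 2)(t + 3) = 0 at t ∈ {-3, -2, 0, 4}.
The Hessian is diagonal: diag(E_ss, E_tt). Second derivatives: E_ss(-1)=-150, E_ss(0)=60, E_ss(1)=-90, E_ss(4)=900; E_tt(-3)=-3780, E_tt(-2)=2160, E_tt(0)=-4320, E_tt(4)=30240.
Local minima occur where both diagonal entries positive: (0, -2), (0, 4), (4, -2), (4, 4). Count: 4.

4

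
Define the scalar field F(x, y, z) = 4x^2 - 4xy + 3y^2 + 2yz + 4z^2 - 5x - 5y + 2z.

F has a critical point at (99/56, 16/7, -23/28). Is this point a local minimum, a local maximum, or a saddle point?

The Hessian is constant: H = [[8, -4, 0], [-4, 6, 2], [0, 2, 8]].
Leading principal minors: Δ₁ = 8, Δ₂ = 32, Δ₃ = 224.
All leading minors are positive, so H is positive definite: a local minimum.

local minimum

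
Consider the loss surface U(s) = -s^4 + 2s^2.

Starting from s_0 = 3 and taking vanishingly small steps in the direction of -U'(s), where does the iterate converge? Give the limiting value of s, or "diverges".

diverges

U'(s) = -4s(s - 1)(s + 1), so U'(3) = -96.
Gradient descent moves in the -U' direction, i.e. s is increasing.
There is no critical point above s=3, and U' keeps the same sign, so the iterate runs off to +∞.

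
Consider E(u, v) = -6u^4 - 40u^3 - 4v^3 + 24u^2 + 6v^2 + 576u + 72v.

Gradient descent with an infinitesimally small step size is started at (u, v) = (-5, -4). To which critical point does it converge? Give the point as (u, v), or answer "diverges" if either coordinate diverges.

E is separable, so gradient descent decouples: u follows -∂E/∂u, v follows -∂E/∂v.
∂E/∂u = -24(u - 2)(u + 3)(u + 4); at u=-5 this is 336, so u decreases.
∂E/∂v = -12(v - 3)(v + 2); at v=-4 this is -168, so v increases.
The u-coordinate has no critical point in that direction and runs off to infinity.

diverges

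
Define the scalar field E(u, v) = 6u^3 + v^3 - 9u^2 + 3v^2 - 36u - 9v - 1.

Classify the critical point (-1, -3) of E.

local maximum

The mixed partial ∂²E/∂u∂v is 0, so the Hessian at any point is diag(E_uu, E_vv) = diag(18(2u - 1), 6(v + 1)).
At (-1, -3): H = diag(-54, -12).
Both eigenvalues are negative, so H is negative definite: a local maximum.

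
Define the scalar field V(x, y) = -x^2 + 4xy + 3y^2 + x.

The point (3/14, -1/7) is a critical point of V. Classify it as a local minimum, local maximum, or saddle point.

saddle point

The Hessian of V is constant: H = [[-2, 4], [4, 6]].
det(H) = (-2)·6 − 4² = -28.
Since det(H) < 0, H is indefinite and the critical point is a saddle point.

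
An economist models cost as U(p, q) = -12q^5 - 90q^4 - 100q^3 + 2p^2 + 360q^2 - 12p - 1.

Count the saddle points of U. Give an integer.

U separates as a function of p plus a function of q, so ∇U=0 decouples.
∂U/∂p = 4(p - 3) = 0 at p ∈ {3}; ∂U/∂q = -60q(q - 1)(q + 3)(q + 4) = 0 at q ∈ {-4, -3, 0, 1}.
The Hessian is diagonal: diag(U_pp, U_qq). Second derivatives: U_pp(3)=4; U_qq(-4)=1200, U_qq(-3)=-720, U_qq(0)=720, U_qq(1)=-1200.
Saddle points occur where the two diagonal entries have opposite signs: (3, -3), (3, 1). Count: 2.

2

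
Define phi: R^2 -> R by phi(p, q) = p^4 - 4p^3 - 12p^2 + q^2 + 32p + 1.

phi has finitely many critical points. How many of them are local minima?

phi separates as a function of p plus a function of q, so ∇phi=0 decouples.
∂phi/∂p = 4(p - 4)(p - 1)(p + 2) = 0 at p ∈ {-2, 1, 4}; ∂phi/∂q = 2q = 0 at q ∈ {0}.
The Hessian is diagonal: diag(phi_pp, phi_qq). Second derivatives: phi_pp(-2)=72, phi_pp(1)=-36, phi_pp(4)=72; phi_qq(0)=2.
Local minima occur where both diagonal entries positive: (-2, 0), (4, 0). Count: 2.

2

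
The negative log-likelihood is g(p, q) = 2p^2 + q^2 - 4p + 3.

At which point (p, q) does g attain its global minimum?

g(p,q) separates as A(p) + B(q) + 3, so its minimum is min A + min B + 3.
A'(p) = 4p - 4 vanishes at p ∈ {1}; B'(q) = 2q vanishes at q ∈ {0}.
Local minima of A (where A''>0): A(1)=-2. Local minima of B: B(0)=0.
So the global minimum of g is A(1) + B(0) + 3 = -2 + 0 + 3 = 1, attained at (1, 0).

(1, 0)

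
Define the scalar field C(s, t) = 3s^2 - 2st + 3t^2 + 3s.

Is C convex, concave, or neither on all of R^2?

C is quadratic, so its Hessian is the constant matrix H = [[6, -2], [-2, 6]].
det(H) = 32, tr(H) = 12.
det(H) > 0 and tr(H) > 0, so H is positive definite everywhere: convex.

convex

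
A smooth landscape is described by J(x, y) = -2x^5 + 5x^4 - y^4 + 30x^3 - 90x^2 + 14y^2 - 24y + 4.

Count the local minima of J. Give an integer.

J separates as a function of x plus a function of y, so ∇J=0 decouples.
∂J/∂x = -10x(x - 3)(x - 2)(x + 3) = 0 at x ∈ {-3, 0, 2, 3}; ∂J/∂y = -4(y - 2)(y - 1)(y + 3) = 0 at y ∈ {-3, 1, 2}.
The Hessian is diagonal: diag(J_xx, J_yy). Second derivatives: J_xx(-3)=900, J_xx(0)=-180, J_xx(2)=100, J_xx(3)=-180; J_yy(-3)=-80, J_yy(1)=16, J_yy(2)=-20.
Local minima occur where both diagonal entries positive: (-3, 1), (2, 1). Count: 2.

2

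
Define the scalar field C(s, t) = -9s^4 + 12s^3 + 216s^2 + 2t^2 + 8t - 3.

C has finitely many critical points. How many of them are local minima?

1

C separates as a function of s plus a function of t, so ∇C=0 decouples.
∂C/∂s = -36s(s - 4)(s + 3) = 0 at s ∈ {-3, 0, 4}; ∂C/∂t = 4(t + 2) = 0 at t ∈ {-2}.
The Hessian is diagonal: diag(C_ss, C_tt). Second derivatives: C_ss(-3)=-756, C_ss(0)=432, C_ss(4)=-1008; C_tt(-2)=4.
Local minima occur where both diagonal entries positive: (0, -2). Count: 1.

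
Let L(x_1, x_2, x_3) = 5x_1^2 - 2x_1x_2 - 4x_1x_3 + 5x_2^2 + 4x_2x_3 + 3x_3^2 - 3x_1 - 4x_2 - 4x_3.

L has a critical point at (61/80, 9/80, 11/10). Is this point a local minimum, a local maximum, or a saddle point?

local minimum

The Hessian is constant: H = [[10, -2, -4], [-2, 10, 4], [-4, 4, 6]].
Leading principal minors: Δ₁ = 10, Δ₂ = 96, Δ₃ = 320.
All leading minors are positive, so H is positive definite: a local minimum.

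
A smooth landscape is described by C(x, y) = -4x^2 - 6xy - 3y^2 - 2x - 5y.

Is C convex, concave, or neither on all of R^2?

C is quadratic, so its Hessian is the constant matrix H = [[-8, -6], [-6, -6]].
det(H) = 12, tr(H) = -14.
det(H) > 0 and tr(H) < 0, so H is negative definite everywhere: concave.

concave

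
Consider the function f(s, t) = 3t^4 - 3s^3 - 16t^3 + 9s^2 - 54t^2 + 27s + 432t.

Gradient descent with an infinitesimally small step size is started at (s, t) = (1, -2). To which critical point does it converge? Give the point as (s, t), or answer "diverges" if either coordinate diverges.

(-1, -3)

f is separable, so gradient descent decouples: s follows -∂f/∂s, t follows -∂f/∂t.
∂f/∂s = -9(s - 3)(s + 1); at s=1 this is 36, so s decreases.
∂f/∂t = 12(t - 4)(t - 3)(t + 3); at t=-2 this is 360, so t decreases.
s converges to its nearest critical value -1 (a local min of the s-part); t converges to -3. The iterate converges to (-1, -3).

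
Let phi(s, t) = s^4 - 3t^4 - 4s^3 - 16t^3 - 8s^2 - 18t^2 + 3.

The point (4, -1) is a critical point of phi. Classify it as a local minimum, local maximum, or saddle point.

local minimum

The mixed partial ∂²phi/∂s∂t is 0, so the Hessian at any point is diag(phi_ss, phi_tt) = diag(4(3s^2 - 6s - 4), -12(3t^2 + 8t + 3)).
At (4, -1): H = diag(80, 24).
Both eigenvalues are positive, so H is positive definite: a local minimum.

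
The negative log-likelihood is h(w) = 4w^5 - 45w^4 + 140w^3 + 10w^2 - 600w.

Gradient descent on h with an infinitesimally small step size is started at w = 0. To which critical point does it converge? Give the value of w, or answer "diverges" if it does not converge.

h'(w) = 20(w - 5)(w - 3)(w - 2)(w + 1), so h'(0) = -600.
Gradient descent moves in the -h' direction, i.e. w is increasing.
The nearest critical point in that direction is w = 2, where h'' = 180 > 0 (a local minimum). The iterate converges there.

2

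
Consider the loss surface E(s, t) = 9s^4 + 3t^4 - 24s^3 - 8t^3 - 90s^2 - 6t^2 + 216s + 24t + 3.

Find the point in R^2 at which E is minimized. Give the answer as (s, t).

E(s,t) separates as P(s) + Q(t) + 3, so its minimum is min P + min Q + 3.
P'(s) = 36(s - 3)(s - 1)(s + 2) vanishes at s ∈ {-2, 1, 3}; Q'(t) = 12(t - 2)(t - 1)(t + 1) vanishes at t ∈ {-1, 1, 2}.
Local minima of P (where P''>0): P(-2)=-456, P(3)=-81. Local minima of Q: Q(-1)=-19, Q(2)=8.
So the global minimum of E is P(-2) + Q(-1) + 3 = -456 − 19 + 3 = -472, attained at (-2, -1).

(-2, -1)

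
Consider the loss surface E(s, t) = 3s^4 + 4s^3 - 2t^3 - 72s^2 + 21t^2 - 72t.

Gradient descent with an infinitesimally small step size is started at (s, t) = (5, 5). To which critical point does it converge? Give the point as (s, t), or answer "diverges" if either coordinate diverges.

diverges

E is separable, so gradient descent decouples: s follows -∂E/∂s, t follows -∂E/∂t.
∂E/∂s = 12s(s - 3)(s + 4); at s=5 this is 1080, so s decreases.
∂E/∂t = -6(t - 4)(t - 3); at t=5 this is -12, so t increases.
The t-coordinate has no critical point in that direction and runs off to infinity.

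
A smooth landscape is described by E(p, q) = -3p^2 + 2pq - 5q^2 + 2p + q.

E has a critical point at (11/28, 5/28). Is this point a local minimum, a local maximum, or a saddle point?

The Hessian of E is constant: H = [[-6, 2], [2, -10]].
det(H) = (-6)·(-10) − 2² = 56.
det(H) > 0 and tr(H) = -16 < 0, so H is negative definite and the point is a local maximum.

local maximum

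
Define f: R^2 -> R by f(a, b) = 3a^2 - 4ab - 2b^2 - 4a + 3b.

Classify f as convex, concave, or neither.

f is quadratic, so its Hessian is the constant matrix H = [[6, -4], [-4, -4]].
det(H) = -40, tr(H) = 2.
det(H) < 0, so H is indefinite: neither convex nor concave.

neither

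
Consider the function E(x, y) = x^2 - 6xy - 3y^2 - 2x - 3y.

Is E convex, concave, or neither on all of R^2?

E is quadratic, so its Hessian is the constant matrix H = [[2, -6], [-6, -6]].
det(H) = -48, tr(H) = -4.
det(H) < 0, so H is indefinite: neither convex nor concave.

neither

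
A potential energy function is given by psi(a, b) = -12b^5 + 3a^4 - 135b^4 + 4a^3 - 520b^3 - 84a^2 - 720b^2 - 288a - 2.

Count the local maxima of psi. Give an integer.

psi separates as a function of a plus a function of b, so ∇psi=0 decouples.
∂psi/∂a = 12(a - 4)(a + 2)(a + 3) = 0 at a ∈ {-3, -2, 4}; ∂psi/∂b = -60b(b + 2)(b + 3)(b + 4) = 0 at b ∈ {-4, -3, -2, 0}.
The Hessian is diagonal: diag(psi_aa, psi_bb). Second derivatives: psi_aa(-3)=84, psi_aa(-2)=-72, psi_aa(4)=504; psi_bb(-4)=480, psi_bb(-3)=-180, psi_bb(-2)=240, psi_bb(0)=-1440.
Local maxima occur where both diagonal entries negative: (-2, -3), (-2, 0). Count: 2.

2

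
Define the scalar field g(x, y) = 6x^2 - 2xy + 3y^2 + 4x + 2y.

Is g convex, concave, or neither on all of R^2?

convex

g is quadratic, so its Hessian is the constant matrix H = [[12, -2], [-2, 6]].
det(H) = 68, tr(H) = 18.
det(H) > 0 and tr(H) > 0, so H is positive definite everywhere: convex.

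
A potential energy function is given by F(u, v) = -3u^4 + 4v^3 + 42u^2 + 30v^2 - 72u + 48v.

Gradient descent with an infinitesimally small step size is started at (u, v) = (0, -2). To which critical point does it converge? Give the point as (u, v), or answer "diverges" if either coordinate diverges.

(1, -1)

F is separable, so gradient descent decouples: u follows -∂F/∂u, v follows -∂F/∂v.
∂F/∂u = -12(u - 2)(u - 1)(u + 3); at u=0 this is -72, so u increases.
∂F/∂v = 12(v + 1)(v + 4); at v=-2 this is -24, so v increases.
u converges to its nearest critical value 1 (a local min of the u-part); v converges to -1. The iterate converges to (1, -1).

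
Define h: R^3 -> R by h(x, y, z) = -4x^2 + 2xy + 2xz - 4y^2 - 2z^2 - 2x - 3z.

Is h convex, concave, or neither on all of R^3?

h is quadratic, so its Hessian is the constant matrix H = [[-8, 2, 2], [2, -8, 0], [2, 0, -4]].
Leading principal minors: -8, 60, -208.
Signs alternate −, +, − ⇒ H ≺ 0 ⇒ concave.

concave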